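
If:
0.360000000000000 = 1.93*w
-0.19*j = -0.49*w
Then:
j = 0.48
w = 0.19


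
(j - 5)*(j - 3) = j^2 - 8*j + 15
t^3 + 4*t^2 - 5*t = t*(t - 1)*(t + 5)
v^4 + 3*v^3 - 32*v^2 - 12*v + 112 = (v - 4)*(v - 2)*(v + 2)*(v + 7)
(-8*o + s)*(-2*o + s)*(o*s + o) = 16*o^3*s + 16*o^3 - 10*o^2*s^2 - 10*o^2*s + o*s^3 + o*s^2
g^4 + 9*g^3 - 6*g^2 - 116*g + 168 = (g - 2)^2*(g + 6)*(g + 7)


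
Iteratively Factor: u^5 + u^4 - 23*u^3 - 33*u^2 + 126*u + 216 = (u + 3)*(u^4 - 2*u^3 - 17*u^2 + 18*u + 72) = (u + 2)*(u + 3)*(u^3 - 4*u^2 - 9*u + 36) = (u + 2)*(u + 3)^2*(u^2 - 7*u + 12) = (u - 4)*(u + 2)*(u + 3)^2*(u - 3)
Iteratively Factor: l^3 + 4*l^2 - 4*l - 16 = (l + 2)*(l^2 + 2*l - 8) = (l - 2)*(l + 2)*(l + 4)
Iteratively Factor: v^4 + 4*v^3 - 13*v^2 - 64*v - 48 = (v - 4)*(v^3 + 8*v^2 + 19*v + 12) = (v - 4)*(v + 1)*(v^2 + 7*v + 12) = (v - 4)*(v + 1)*(v + 3)*(v + 4)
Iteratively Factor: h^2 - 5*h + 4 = (h - 4)*(h - 1)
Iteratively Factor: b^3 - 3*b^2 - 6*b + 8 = (b - 1)*(b^2 - 2*b - 8) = (b - 1)*(b + 2)*(b - 4)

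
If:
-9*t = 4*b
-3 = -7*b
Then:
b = 3/7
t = -4/21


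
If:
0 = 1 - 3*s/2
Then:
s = 2/3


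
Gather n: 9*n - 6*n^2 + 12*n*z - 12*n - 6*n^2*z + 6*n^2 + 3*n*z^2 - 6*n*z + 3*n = -6*n^2*z + n*(3*z^2 + 6*z)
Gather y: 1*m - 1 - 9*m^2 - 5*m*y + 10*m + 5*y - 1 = -9*m^2 + 11*m + y*(5 - 5*m) - 2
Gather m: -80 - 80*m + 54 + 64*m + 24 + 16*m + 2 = 0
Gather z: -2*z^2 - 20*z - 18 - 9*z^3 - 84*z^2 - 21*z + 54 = -9*z^3 - 86*z^2 - 41*z + 36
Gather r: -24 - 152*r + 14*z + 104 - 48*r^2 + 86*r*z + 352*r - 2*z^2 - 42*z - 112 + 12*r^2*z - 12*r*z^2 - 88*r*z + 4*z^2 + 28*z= r^2*(12*z - 48) + r*(-12*z^2 - 2*z + 200) + 2*z^2 - 32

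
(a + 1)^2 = a^2 + 2*a + 1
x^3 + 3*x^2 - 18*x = x*(x - 3)*(x + 6)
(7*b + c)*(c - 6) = 7*b*c - 42*b + c^2 - 6*c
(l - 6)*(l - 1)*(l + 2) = l^3 - 5*l^2 - 8*l + 12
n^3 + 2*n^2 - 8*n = n*(n - 2)*(n + 4)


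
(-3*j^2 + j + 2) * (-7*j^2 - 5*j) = 21*j^4 + 8*j^3 - 19*j^2 - 10*j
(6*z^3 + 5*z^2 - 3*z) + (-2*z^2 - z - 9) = 6*z^3 + 3*z^2 - 4*z - 9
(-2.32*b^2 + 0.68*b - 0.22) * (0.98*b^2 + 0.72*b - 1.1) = -2.2736*b^4 - 1.004*b^3 + 2.826*b^2 - 0.9064*b + 0.242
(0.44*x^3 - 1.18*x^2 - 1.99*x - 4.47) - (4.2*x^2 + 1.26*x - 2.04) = 0.44*x^3 - 5.38*x^2 - 3.25*x - 2.43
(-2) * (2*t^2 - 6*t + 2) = -4*t^2 + 12*t - 4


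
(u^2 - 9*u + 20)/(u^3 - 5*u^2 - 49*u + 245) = (u - 4)/(u^2 - 49)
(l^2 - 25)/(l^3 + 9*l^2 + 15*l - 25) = (l - 5)/(l^2 + 4*l - 5)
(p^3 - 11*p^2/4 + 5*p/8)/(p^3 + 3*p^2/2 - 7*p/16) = 2*(2*p - 5)/(4*p + 7)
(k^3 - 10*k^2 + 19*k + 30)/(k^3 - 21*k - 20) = (k - 6)/(k + 4)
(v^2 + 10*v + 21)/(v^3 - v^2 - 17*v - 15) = (v + 7)/(v^2 - 4*v - 5)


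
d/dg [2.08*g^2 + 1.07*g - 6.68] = 4.16*g + 1.07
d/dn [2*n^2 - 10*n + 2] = 4*n - 10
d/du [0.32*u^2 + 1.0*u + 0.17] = 0.64*u + 1.0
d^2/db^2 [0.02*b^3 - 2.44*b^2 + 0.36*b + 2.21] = 0.12*b - 4.88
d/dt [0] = 0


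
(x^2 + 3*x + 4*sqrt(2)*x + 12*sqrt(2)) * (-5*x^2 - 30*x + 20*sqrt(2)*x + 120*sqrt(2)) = -5*x^4 - 45*x^3 + 70*x^2 + 1440*x + 2880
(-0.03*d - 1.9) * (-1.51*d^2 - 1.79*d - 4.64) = 0.0453*d^3 + 2.9227*d^2 + 3.5402*d + 8.816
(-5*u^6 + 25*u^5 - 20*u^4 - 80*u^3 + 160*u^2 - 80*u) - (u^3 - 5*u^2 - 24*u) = -5*u^6 + 25*u^5 - 20*u^4 - 81*u^3 + 165*u^2 - 56*u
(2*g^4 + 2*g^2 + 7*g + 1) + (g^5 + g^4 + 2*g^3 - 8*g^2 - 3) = g^5 + 3*g^4 + 2*g^3 - 6*g^2 + 7*g - 2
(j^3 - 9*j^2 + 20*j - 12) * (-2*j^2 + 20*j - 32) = -2*j^5 + 38*j^4 - 252*j^3 + 712*j^2 - 880*j + 384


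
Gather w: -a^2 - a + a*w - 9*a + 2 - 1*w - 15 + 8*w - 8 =-a^2 - 10*a + w*(a + 7) - 21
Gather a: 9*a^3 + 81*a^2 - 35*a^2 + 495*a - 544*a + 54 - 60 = 9*a^3 + 46*a^2 - 49*a - 6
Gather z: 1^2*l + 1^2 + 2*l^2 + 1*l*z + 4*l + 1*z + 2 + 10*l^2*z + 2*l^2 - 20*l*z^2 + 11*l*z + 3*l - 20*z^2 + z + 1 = 4*l^2 + 8*l + z^2*(-20*l - 20) + z*(10*l^2 + 12*l + 2) + 4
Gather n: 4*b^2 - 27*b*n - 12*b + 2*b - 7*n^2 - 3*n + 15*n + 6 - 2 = 4*b^2 - 10*b - 7*n^2 + n*(12 - 27*b) + 4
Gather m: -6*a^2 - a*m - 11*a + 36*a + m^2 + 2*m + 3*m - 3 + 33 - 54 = -6*a^2 + 25*a + m^2 + m*(5 - a) - 24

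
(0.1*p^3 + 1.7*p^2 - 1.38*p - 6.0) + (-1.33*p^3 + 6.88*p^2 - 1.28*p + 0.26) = -1.23*p^3 + 8.58*p^2 - 2.66*p - 5.74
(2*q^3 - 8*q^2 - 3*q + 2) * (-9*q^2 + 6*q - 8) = -18*q^5 + 84*q^4 - 37*q^3 + 28*q^2 + 36*q - 16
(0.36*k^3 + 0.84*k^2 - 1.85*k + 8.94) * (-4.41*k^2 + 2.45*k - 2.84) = -1.5876*k^5 - 2.8224*k^4 + 9.1941*k^3 - 46.3435*k^2 + 27.157*k - 25.3896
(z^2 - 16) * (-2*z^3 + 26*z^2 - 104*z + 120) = -2*z^5 + 26*z^4 - 72*z^3 - 296*z^2 + 1664*z - 1920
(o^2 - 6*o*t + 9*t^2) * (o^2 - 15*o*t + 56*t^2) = o^4 - 21*o^3*t + 155*o^2*t^2 - 471*o*t^3 + 504*t^4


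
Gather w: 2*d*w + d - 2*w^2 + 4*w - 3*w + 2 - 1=d - 2*w^2 + w*(2*d + 1) + 1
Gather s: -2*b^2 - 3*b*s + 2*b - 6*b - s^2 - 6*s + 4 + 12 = -2*b^2 - 4*b - s^2 + s*(-3*b - 6) + 16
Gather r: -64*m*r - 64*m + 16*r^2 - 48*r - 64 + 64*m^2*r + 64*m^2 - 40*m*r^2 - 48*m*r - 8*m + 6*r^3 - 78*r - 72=64*m^2 - 72*m + 6*r^3 + r^2*(16 - 40*m) + r*(64*m^2 - 112*m - 126) - 136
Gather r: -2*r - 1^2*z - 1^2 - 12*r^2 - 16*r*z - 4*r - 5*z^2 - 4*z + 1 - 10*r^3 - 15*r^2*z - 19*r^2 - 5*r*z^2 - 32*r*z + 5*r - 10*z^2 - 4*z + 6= -10*r^3 + r^2*(-15*z - 31) + r*(-5*z^2 - 48*z - 1) - 15*z^2 - 9*z + 6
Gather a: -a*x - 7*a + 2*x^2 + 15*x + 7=a*(-x - 7) + 2*x^2 + 15*x + 7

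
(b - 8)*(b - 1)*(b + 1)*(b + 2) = b^4 - 6*b^3 - 17*b^2 + 6*b + 16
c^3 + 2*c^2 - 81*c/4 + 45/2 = (c - 5/2)*(c - 3/2)*(c + 6)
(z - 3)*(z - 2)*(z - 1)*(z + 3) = z^4 - 3*z^3 - 7*z^2 + 27*z - 18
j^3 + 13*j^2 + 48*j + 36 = (j + 1)*(j + 6)^2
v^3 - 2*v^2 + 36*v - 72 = (v - 2)*(v - 6*I)*(v + 6*I)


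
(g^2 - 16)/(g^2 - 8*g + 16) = (g + 4)/(g - 4)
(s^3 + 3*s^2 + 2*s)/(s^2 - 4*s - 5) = s*(s + 2)/(s - 5)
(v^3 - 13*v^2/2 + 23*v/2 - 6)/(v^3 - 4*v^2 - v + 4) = (v - 3/2)/(v + 1)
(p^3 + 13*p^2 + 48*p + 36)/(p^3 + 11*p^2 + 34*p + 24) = (p + 6)/(p + 4)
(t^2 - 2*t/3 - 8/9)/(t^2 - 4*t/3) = (t + 2/3)/t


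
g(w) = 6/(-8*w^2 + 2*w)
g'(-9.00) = 0.00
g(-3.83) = -0.05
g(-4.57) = -0.03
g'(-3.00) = -0.05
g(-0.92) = -0.70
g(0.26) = -288.46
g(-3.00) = -0.08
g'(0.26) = 29955.62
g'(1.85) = 0.30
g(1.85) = -0.25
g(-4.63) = -0.03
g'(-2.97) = -0.05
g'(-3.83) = -0.02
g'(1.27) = 1.02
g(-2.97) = -0.08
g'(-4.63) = -0.01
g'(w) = 6*(16*w - 2)/(-8*w^2 + 2*w)^2 = 3*(8*w - 1)/(w^2*(4*w - 1)^2)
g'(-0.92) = -1.35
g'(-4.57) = -0.01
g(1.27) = -0.58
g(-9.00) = -0.00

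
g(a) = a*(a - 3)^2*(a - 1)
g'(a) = a*(a - 3)^2 + a*(a - 1)*(2*a - 6) + (a - 3)^2*(a - 1)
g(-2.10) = 169.33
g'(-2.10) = -201.65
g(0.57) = -1.45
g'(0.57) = 2.02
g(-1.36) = 61.01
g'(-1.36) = -98.70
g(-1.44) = 69.27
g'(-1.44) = -107.69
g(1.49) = 1.66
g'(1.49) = 2.31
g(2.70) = 0.41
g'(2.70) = -2.36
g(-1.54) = 80.62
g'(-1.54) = -119.61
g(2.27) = 1.54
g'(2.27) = -2.32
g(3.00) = 0.00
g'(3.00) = 0.00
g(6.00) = 270.00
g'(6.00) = 279.00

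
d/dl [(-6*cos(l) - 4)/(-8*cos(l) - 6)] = -sin(l)/(4*cos(l) + 3)^2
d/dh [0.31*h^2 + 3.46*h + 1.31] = 0.62*h + 3.46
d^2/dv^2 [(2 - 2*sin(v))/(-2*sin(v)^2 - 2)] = (-9*sin(v)^5 + 4*sin(v)^4 - 10*sin(v)^2 + 4*sin(v) - 9*sin(3*v)/2 + sin(5*v)/2 + 2)/(sin(v)^2 + 1)^3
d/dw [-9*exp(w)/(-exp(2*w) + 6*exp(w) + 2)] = 9*(-exp(2*w) - 2)*exp(w)/(exp(4*w) - 12*exp(3*w) + 32*exp(2*w) + 24*exp(w) + 4)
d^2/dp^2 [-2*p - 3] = 0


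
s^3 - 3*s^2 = s^2*(s - 3)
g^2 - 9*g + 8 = (g - 8)*(g - 1)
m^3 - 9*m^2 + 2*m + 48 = (m - 8)*(m - 3)*(m + 2)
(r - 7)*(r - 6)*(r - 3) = r^3 - 16*r^2 + 81*r - 126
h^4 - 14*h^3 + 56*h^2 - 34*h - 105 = (h - 7)*(h - 5)*(h - 3)*(h + 1)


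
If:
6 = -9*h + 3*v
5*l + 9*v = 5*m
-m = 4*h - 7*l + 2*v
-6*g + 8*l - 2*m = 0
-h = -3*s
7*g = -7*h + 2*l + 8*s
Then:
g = 170/411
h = 62/137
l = 998/411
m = 3482/411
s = 62/411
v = 460/137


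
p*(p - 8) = p^2 - 8*p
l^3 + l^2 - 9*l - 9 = (l - 3)*(l + 1)*(l + 3)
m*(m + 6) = m^2 + 6*m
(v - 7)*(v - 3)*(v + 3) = v^3 - 7*v^2 - 9*v + 63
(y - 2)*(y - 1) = y^2 - 3*y + 2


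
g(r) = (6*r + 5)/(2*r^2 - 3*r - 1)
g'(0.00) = 9.00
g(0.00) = -5.00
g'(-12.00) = -0.01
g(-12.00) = -0.21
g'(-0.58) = 8.30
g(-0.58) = 1.08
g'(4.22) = -0.60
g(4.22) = 1.38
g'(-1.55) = 0.16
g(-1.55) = -0.51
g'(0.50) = -1.00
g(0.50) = -4.00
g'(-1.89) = 0.03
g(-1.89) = -0.54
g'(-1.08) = 0.79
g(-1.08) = -0.32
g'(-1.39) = 0.28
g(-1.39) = -0.47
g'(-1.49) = 0.19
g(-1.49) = -0.50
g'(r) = (3 - 4*r)*(6*r + 5)/(2*r^2 - 3*r - 1)^2 + 6/(2*r^2 - 3*r - 1) = (-12*r^2 - 20*r + 9)/(4*r^4 - 12*r^3 + 5*r^2 + 6*r + 1)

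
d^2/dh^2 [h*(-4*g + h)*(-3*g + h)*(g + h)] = 10*g^2 - 36*g*h + 12*h^2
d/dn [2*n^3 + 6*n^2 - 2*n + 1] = 6*n^2 + 12*n - 2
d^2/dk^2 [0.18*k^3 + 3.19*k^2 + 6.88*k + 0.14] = 1.08*k + 6.38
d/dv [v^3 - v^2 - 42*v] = 3*v^2 - 2*v - 42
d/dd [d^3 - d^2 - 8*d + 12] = 3*d^2 - 2*d - 8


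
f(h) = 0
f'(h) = 0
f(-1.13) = 0.00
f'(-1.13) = 0.00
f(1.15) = 0.00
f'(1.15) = 0.00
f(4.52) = 0.00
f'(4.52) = 0.00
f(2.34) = 0.00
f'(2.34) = 0.00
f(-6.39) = 0.00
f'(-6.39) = 0.00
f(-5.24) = 0.00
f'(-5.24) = 0.00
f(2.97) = 0.00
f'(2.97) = 0.00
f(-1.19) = 0.00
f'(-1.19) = 0.00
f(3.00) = 0.00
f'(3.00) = 0.00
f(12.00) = 0.00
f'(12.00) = 0.00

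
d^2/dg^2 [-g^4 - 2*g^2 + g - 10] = -12*g^2 - 4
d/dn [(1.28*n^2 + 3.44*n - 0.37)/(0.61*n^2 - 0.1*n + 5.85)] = (-2.2264*n^2 + 15.4274*n + 20.087)/(0.3721*n^4 - 0.122*n^3 + 7.147*n^2 - 1.17*n + 34.2225)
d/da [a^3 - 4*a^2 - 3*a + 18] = 3*a^2 - 8*a - 3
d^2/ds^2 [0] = 0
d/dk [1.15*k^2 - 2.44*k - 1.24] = 2.3*k - 2.44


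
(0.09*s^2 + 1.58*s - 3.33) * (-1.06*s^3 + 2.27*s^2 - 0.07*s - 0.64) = -0.0954*s^5 - 1.4705*s^4 + 7.1101*s^3 - 7.7273*s^2 - 0.7781*s + 2.1312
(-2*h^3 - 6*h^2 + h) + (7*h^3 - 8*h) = 5*h^3 - 6*h^2 - 7*h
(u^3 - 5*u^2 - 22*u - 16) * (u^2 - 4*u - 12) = u^5 - 9*u^4 - 14*u^3 + 132*u^2 + 328*u + 192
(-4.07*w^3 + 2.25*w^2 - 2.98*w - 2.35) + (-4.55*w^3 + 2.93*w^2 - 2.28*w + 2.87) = -8.62*w^3 + 5.18*w^2 - 5.26*w + 0.52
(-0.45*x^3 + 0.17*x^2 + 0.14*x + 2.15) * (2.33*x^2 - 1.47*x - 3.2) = -1.0485*x^5 + 1.0576*x^4 + 1.5163*x^3 + 4.2597*x^2 - 3.6085*x - 6.88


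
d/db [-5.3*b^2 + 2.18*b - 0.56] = 2.18 - 10.6*b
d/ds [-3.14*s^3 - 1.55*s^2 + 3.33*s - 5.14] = -9.42*s^2 - 3.1*s + 3.33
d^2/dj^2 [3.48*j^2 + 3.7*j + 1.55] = 6.96000000000000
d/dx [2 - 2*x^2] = -4*x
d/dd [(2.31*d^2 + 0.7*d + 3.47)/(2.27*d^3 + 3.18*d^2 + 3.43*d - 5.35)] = (-5.2437*d^4 - 3.178*d^3 - 17.9334*d^2 - 46.7862*d - 15.6471)/(5.1529*d^6 + 14.4372*d^5 + 25.6846*d^4 - 2.4742*d^3 - 22.2611*d^2 - 36.701*d + 28.6225)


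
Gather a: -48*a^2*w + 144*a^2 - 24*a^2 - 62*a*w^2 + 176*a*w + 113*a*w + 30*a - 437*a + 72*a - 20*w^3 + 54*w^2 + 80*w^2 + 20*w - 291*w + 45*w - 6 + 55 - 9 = a^2*(120 - 48*w) + a*(-62*w^2 + 289*w - 335) - 20*w^3 + 134*w^2 - 226*w + 40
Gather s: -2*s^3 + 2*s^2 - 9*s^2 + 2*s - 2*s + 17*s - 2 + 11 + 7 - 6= -2*s^3 - 7*s^2 + 17*s + 10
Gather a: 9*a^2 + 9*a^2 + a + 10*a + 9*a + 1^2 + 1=18*a^2 + 20*a + 2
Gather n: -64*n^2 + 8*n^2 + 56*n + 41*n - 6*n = -56*n^2 + 91*n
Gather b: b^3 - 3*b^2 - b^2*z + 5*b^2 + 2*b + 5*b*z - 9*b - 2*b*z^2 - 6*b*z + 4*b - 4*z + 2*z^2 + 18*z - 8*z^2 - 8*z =b^3 + b^2*(2 - z) + b*(-2*z^2 - z - 3) - 6*z^2 + 6*z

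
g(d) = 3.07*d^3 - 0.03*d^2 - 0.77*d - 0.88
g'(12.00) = 1324.75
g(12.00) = 5290.52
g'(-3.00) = 82.30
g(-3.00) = -81.73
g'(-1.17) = 11.91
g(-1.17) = -4.94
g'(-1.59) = 22.61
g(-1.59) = -12.07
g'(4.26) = 166.11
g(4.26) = 232.63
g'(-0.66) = 3.28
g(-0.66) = -1.27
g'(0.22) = -0.34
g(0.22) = -1.02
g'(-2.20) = 43.94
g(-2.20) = -32.02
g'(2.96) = 79.75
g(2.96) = 76.20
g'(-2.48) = 56.02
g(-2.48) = -45.98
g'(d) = 9.21*d^2 - 0.06*d - 0.77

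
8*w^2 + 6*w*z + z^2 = (2*w + z)*(4*w + z)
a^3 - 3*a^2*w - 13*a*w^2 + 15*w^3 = (a - 5*w)*(a - w)*(a + 3*w)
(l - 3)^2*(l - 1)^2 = l^4 - 8*l^3 + 22*l^2 - 24*l + 9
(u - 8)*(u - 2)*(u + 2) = u^3 - 8*u^2 - 4*u + 32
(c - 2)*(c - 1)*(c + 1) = c^3 - 2*c^2 - c + 2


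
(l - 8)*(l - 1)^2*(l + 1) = l^4 - 9*l^3 + 7*l^2 + 9*l - 8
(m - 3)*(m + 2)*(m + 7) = m^3 + 6*m^2 - 13*m - 42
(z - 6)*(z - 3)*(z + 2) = z^3 - 7*z^2 + 36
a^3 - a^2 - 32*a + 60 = (a - 5)*(a - 2)*(a + 6)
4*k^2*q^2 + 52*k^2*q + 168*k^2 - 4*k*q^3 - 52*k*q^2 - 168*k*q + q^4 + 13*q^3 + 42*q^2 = (-2*k + q)^2*(q + 6)*(q + 7)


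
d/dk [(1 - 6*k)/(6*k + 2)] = -9/(18*k^2 + 12*k + 2)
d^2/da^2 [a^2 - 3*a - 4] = 2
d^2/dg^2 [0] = 0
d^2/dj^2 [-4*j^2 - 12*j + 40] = -8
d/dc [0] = 0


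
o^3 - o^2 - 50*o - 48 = (o - 8)*(o + 1)*(o + 6)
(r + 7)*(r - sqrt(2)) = r^2 - sqrt(2)*r + 7*r - 7*sqrt(2)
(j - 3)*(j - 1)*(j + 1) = j^3 - 3*j^2 - j + 3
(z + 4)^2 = z^2 + 8*z + 16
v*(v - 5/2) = v^2 - 5*v/2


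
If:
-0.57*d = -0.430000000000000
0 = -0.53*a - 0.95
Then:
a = -1.79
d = 0.75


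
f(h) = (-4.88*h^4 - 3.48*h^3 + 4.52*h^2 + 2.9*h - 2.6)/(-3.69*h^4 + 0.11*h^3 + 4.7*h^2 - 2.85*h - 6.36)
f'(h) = (-19.52*h^3 - 10.44*h^2 + 9.04*h + 2.9)/(-3.69*h^4 + 0.11*h^3 + 4.7*h^2 - 2.85*h - 6.36) + (14.76*h^3 - 0.33*h^2 - 9.4*h + 2.85)*(-4.88*h^4 - 3.48*h^3 + 4.52*h^2 + 2.9*h - 2.6)/(-3.69*h^4 + 0.11*h^3 + 4.7*h^2 - 2.85*h - 6.36)^2 = (-13.378*h^6 - 12.5144*h^5 + 56.9738*h^4 + 104.9692*h^3 + 40.7444*h^2 - 33.0544*h - 25.854)/(13.6161*h^8 - 0.8118*h^7 - 34.6739*h^6 + 22.067*h^5 + 68.3998*h^4 - 28.1892*h^3 - 51.6615*h^2 + 36.252*h + 40.4496)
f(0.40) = 0.16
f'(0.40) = -0.53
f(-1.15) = 0.92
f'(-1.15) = 0.02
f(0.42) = 0.15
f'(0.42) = -0.50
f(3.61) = 1.60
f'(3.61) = -0.07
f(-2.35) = 1.01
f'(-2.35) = -0.09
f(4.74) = 1.54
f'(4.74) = -0.05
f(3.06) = 1.64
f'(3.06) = -0.07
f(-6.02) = 1.17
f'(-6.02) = -0.02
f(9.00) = 1.44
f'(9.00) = -0.01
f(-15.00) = 1.26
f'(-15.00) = -0.00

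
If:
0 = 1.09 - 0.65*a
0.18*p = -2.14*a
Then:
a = 1.68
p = -19.94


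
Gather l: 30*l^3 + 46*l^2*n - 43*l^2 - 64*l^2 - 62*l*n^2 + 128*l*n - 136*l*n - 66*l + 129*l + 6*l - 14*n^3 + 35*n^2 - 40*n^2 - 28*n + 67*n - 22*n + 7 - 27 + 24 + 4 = 30*l^3 + l^2*(46*n - 107) + l*(-62*n^2 - 8*n + 69) - 14*n^3 - 5*n^2 + 17*n + 8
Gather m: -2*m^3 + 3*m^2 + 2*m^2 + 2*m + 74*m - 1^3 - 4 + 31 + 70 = -2*m^3 + 5*m^2 + 76*m + 96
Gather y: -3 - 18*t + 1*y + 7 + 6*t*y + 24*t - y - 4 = 6*t*y + 6*t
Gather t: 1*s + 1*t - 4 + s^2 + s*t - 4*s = s^2 - 3*s + t*(s + 1) - 4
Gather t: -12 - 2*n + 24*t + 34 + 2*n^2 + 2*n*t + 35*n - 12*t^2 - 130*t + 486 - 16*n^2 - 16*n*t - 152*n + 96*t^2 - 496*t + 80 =-14*n^2 - 119*n + 84*t^2 + t*(-14*n - 602) + 588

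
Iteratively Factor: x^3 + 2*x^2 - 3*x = (x - 1)*(x^2 + 3*x) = (x - 1)*(x + 3)*(x)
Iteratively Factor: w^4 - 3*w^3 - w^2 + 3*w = (w - 3)*(w^3 - w) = (w - 3)*(w + 1)*(w^2 - w) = w*(w - 3)*(w + 1)*(w - 1)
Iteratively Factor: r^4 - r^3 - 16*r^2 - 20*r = (r - 5)*(r^3 + 4*r^2 + 4*r) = (r - 5)*(r + 2)*(r^2 + 2*r) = (r - 5)*(r + 2)^2*(r)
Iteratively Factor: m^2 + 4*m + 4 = (m + 2)*(m + 2)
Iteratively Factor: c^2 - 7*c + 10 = (c - 5)*(c - 2)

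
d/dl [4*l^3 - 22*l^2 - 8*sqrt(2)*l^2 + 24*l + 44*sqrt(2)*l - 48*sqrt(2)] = 12*l^2 - 44*l - 16*sqrt(2)*l + 24 + 44*sqrt(2)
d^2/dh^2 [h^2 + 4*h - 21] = 2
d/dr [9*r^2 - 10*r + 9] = 18*r - 10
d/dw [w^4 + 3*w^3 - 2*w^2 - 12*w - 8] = 4*w^3 + 9*w^2 - 4*w - 12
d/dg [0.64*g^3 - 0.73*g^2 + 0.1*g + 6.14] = 1.92*g^2 - 1.46*g + 0.1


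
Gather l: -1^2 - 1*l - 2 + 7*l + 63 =6*l + 60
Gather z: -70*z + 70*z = 0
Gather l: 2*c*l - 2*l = l*(2*c - 2)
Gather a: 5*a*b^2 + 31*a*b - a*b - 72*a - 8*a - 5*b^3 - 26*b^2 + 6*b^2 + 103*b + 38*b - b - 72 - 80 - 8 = a*(5*b^2 + 30*b - 80) - 5*b^3 - 20*b^2 + 140*b - 160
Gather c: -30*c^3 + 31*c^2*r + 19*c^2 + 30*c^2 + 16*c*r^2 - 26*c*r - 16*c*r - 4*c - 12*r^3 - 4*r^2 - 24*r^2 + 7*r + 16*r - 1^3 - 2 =-30*c^3 + c^2*(31*r + 49) + c*(16*r^2 - 42*r - 4) - 12*r^3 - 28*r^2 + 23*r - 3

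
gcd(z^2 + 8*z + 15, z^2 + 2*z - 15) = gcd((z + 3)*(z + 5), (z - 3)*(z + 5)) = z + 5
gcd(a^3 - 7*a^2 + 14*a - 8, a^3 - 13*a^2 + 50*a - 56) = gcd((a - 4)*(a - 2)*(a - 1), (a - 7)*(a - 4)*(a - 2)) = a^2 - 6*a + 8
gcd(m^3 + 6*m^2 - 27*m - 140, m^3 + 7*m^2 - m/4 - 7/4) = m + 7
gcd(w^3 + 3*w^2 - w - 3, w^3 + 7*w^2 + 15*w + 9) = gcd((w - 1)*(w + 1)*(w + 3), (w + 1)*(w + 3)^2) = w^2 + 4*w + 3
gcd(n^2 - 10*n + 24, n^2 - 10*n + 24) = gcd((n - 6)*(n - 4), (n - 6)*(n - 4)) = n^2 - 10*n + 24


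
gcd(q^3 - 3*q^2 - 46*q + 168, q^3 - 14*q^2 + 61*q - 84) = q - 4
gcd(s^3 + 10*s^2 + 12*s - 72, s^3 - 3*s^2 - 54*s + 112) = s - 2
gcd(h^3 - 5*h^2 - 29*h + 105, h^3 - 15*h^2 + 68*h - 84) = h - 7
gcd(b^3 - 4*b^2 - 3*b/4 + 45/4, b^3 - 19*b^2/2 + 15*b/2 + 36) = b^2 - 3*b/2 - 9/2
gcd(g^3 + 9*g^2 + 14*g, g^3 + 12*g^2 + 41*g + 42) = g^2 + 9*g + 14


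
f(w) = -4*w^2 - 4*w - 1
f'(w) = -8*w - 4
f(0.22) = -2.07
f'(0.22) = -5.76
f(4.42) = -96.83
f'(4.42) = -39.36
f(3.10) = -51.84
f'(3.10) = -28.80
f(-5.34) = -93.70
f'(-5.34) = 38.72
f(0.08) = -1.35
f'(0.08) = -4.64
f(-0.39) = -0.05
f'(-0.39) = -0.88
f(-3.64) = -39.44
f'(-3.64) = 25.12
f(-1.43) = -3.46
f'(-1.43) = 7.44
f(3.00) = -49.00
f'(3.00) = -28.00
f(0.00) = -1.00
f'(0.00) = -4.00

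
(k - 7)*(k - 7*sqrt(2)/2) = k^2 - 7*k - 7*sqrt(2)*k/2 + 49*sqrt(2)/2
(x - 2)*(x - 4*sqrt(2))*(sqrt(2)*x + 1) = sqrt(2)*x^3 - 7*x^2 - 2*sqrt(2)*x^2 - 4*sqrt(2)*x + 14*x + 8*sqrt(2)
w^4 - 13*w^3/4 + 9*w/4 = w*(w - 3)*(w - 1)*(w + 3/4)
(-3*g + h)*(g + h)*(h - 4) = -3*g^2*h + 12*g^2 - 2*g*h^2 + 8*g*h + h^3 - 4*h^2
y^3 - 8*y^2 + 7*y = y*(y - 7)*(y - 1)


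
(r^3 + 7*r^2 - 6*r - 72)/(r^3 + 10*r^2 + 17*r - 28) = (r^2 + 3*r - 18)/(r^2 + 6*r - 7)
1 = 1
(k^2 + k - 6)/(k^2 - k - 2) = (k + 3)/(k + 1)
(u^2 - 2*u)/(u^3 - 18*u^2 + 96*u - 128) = u/(u^2 - 16*u + 64)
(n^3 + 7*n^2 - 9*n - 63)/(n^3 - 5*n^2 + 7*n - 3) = (n^2 + 10*n + 21)/(n^2 - 2*n + 1)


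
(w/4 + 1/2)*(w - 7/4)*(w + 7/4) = w^3/4 + w^2/2 - 49*w/64 - 49/32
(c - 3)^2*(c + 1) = c^3 - 5*c^2 + 3*c + 9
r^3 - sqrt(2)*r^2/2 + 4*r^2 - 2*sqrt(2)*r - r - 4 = (r + 4)*(r - sqrt(2))*(r + sqrt(2)/2)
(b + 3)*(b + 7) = b^2 + 10*b + 21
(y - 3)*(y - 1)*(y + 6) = y^3 + 2*y^2 - 21*y + 18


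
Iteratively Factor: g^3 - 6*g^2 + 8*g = (g)*(g^2 - 6*g + 8) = g*(g - 2)*(g - 4)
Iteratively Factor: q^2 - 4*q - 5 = (q + 1)*(q - 5)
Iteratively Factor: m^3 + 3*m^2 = (m)*(m^2 + 3*m) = m*(m + 3)*(m)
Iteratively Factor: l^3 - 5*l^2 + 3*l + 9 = (l + 1)*(l^2 - 6*l + 9) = (l - 3)*(l + 1)*(l - 3)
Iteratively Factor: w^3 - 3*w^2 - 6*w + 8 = (w - 4)*(w^2 + w - 2) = (w - 4)*(w - 1)*(w + 2)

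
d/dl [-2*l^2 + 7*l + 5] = 7 - 4*l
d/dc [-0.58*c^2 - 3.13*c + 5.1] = -1.16*c - 3.13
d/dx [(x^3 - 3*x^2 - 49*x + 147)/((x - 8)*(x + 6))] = (x^4 - 4*x^3 - 89*x^2 - 6*x + 2646)/(x^4 - 4*x^3 - 92*x^2 + 192*x + 2304)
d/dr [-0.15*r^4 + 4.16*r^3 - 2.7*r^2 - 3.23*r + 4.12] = -0.6*r^3 + 12.48*r^2 - 5.4*r - 3.23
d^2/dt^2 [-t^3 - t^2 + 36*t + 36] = -6*t - 2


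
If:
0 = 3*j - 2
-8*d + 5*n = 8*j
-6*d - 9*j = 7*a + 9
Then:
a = -15*n/28 - 11/7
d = 5*n/8 - 2/3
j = 2/3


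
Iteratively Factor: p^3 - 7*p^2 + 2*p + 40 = (p + 2)*(p^2 - 9*p + 20) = (p - 5)*(p + 2)*(p - 4)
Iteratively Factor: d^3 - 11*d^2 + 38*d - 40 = (d - 2)*(d^2 - 9*d + 20) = (d - 5)*(d - 2)*(d - 4)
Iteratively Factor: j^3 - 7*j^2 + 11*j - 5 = (j - 1)*(j^2 - 6*j + 5) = (j - 5)*(j - 1)*(j - 1)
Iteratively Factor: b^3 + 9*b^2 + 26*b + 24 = (b + 3)*(b^2 + 6*b + 8) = (b + 2)*(b + 3)*(b + 4)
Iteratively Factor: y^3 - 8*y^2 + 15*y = (y - 5)*(y^2 - 3*y) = (y - 5)*(y - 3)*(y)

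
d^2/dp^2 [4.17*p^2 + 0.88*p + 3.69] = 8.34000000000000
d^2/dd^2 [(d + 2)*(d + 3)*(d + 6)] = 6*d + 22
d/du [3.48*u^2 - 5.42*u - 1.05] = 6.96*u - 5.42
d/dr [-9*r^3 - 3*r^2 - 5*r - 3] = -27*r^2 - 6*r - 5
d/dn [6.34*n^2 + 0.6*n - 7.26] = 12.68*n + 0.6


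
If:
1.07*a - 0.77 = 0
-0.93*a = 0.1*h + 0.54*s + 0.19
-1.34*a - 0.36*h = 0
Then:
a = 0.72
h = -2.68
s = -1.10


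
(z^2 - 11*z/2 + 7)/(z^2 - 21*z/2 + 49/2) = (z - 2)/(z - 7)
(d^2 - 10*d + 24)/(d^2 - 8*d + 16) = (d - 6)/(d - 4)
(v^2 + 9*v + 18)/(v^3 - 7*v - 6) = (v^2 + 9*v + 18)/(v^3 - 7*v - 6)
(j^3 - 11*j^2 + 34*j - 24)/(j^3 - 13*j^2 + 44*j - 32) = (j - 6)/(j - 8)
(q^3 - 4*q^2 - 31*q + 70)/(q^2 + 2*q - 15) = (q^2 - 9*q + 14)/(q - 3)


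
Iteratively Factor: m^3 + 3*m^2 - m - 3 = (m - 1)*(m^2 + 4*m + 3) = (m - 1)*(m + 1)*(m + 3)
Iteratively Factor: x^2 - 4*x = (x)*(x - 4)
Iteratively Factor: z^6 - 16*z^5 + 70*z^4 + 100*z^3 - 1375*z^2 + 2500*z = (z - 5)*(z^5 - 11*z^4 + 15*z^3 + 175*z^2 - 500*z) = (z - 5)^2*(z^4 - 6*z^3 - 15*z^2 + 100*z) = (z - 5)^3*(z^3 - z^2 - 20*z) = (z - 5)^4*(z^2 + 4*z) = z*(z - 5)^4*(z + 4)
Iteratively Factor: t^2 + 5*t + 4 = (t + 4)*(t + 1)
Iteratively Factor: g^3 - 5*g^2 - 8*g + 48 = (g + 3)*(g^2 - 8*g + 16) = (g - 4)*(g + 3)*(g - 4)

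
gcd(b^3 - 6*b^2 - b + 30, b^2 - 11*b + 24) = b - 3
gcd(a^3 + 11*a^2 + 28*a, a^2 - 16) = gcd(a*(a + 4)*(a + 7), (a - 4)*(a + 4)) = a + 4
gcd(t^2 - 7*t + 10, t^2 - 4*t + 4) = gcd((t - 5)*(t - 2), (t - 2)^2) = t - 2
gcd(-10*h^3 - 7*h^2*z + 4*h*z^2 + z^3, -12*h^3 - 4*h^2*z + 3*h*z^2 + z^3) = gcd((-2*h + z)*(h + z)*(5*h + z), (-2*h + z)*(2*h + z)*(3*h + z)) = -2*h + z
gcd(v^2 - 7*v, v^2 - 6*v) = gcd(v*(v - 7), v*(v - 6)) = v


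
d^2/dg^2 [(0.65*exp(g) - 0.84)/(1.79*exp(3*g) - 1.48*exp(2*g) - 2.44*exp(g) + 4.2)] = (8.33066*exp(6*g) - 29.388936*exp(5*g) + 37.258128*exp(4*g) - 65.896556*exp(3*g) + 71.978256*exp(2*g) - 19.225584*exp(g) + 2.85768)*exp(g)/(5.735339*exp(9*g) - 14.226204*exp(8*g) - 11.691564*exp(7*g) + 75.914156*exp(6*g) - 50.822736*exp(5*g) - 108.898464*exp(4*g) + 171.202256*exp(3*g) - 3.30624*exp(2*g) - 129.1248*exp(g) + 74.088)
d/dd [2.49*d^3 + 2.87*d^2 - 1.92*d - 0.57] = 7.47*d^2 + 5.74*d - 1.92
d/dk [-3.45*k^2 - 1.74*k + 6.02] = -6.9*k - 1.74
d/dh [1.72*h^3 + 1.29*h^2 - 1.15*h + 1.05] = 5.16*h^2 + 2.58*h - 1.15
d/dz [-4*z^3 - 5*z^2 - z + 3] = -12*z^2 - 10*z - 1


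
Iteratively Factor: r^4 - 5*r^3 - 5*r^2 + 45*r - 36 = (r - 1)*(r^3 - 4*r^2 - 9*r + 36) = (r - 4)*(r - 1)*(r^2 - 9) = (r - 4)*(r - 3)*(r - 1)*(r + 3)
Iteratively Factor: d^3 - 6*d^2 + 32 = (d - 4)*(d^2 - 2*d - 8) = (d - 4)^2*(d + 2)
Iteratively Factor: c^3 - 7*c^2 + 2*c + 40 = (c - 4)*(c^2 - 3*c - 10) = (c - 5)*(c - 4)*(c + 2)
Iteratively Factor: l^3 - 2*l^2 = (l)*(l^2 - 2*l) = l^2*(l - 2)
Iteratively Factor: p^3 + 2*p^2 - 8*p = (p)*(p^2 + 2*p - 8) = p*(p - 2)*(p + 4)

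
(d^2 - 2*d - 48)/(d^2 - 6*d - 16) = (d + 6)/(d + 2)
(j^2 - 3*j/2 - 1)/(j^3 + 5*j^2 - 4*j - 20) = (j + 1/2)/(j^2 + 7*j + 10)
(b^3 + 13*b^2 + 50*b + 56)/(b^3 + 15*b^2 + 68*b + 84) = (b + 4)/(b + 6)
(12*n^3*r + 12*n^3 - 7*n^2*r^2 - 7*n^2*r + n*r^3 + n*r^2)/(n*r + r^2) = n*(12*n^2*r + 12*n^2 - 7*n*r^2 - 7*n*r + r^3 + r^2)/(r*(n + r))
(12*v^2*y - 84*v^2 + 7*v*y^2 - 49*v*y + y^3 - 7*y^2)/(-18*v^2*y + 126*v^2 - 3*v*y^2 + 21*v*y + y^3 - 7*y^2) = (4*v + y)/(-6*v + y)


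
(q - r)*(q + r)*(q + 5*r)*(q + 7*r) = q^4 + 12*q^3*r + 34*q^2*r^2 - 12*q*r^3 - 35*r^4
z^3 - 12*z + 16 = (z - 2)^2*(z + 4)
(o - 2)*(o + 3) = o^2 + o - 6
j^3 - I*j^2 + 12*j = j*(j - 4*I)*(j + 3*I)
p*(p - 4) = p^2 - 4*p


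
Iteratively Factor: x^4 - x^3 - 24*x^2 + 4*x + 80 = (x + 4)*(x^3 - 5*x^2 - 4*x + 20) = (x - 2)*(x + 4)*(x^2 - 3*x - 10) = (x - 2)*(x + 2)*(x + 4)*(x - 5)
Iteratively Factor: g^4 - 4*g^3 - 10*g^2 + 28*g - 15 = (g + 3)*(g^3 - 7*g^2 + 11*g - 5) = (g - 5)*(g + 3)*(g^2 - 2*g + 1) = (g - 5)*(g - 1)*(g + 3)*(g - 1)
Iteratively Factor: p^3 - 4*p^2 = (p)*(p^2 - 4*p) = p*(p - 4)*(p)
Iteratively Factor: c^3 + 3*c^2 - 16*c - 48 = (c + 4)*(c^2 - c - 12) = (c - 4)*(c + 4)*(c + 3)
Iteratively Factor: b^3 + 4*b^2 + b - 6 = (b + 3)*(b^2 + b - 2) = (b + 2)*(b + 3)*(b - 1)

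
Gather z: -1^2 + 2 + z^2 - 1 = z^2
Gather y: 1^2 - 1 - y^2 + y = -y^2 + y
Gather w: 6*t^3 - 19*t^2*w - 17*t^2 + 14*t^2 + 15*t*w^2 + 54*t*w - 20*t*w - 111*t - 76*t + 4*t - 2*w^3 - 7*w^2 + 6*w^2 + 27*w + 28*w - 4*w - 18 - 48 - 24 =6*t^3 - 3*t^2 - 183*t - 2*w^3 + w^2*(15*t - 1) + w*(-19*t^2 + 34*t + 51) - 90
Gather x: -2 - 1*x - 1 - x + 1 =-2*x - 2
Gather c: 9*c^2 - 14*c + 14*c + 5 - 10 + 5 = 9*c^2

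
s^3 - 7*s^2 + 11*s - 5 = (s - 5)*(s - 1)^2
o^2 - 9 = (o - 3)*(o + 3)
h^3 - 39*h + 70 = (h - 5)*(h - 2)*(h + 7)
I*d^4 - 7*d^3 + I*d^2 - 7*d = d*(d + I)*(d + 7*I)*(I*d + 1)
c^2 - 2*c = c*(c - 2)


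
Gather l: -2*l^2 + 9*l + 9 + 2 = -2*l^2 + 9*l + 11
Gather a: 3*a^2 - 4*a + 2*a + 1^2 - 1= 3*a^2 - 2*a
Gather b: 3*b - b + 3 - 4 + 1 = 2*b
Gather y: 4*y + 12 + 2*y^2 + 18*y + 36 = 2*y^2 + 22*y + 48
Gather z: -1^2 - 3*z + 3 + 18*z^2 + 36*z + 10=18*z^2 + 33*z + 12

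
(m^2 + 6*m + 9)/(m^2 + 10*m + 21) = (m + 3)/(m + 7)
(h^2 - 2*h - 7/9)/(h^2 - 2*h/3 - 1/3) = (h - 7/3)/(h - 1)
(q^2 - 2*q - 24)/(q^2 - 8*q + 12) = (q + 4)/(q - 2)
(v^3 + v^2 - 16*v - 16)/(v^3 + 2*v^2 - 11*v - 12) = (v - 4)/(v - 3)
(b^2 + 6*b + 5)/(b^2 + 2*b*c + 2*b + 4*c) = (b^2 + 6*b + 5)/(b^2 + 2*b*c + 2*b + 4*c)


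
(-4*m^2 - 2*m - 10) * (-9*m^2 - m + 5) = 36*m^4 + 22*m^3 + 72*m^2 - 50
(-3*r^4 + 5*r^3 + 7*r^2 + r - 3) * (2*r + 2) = -6*r^5 + 4*r^4 + 24*r^3 + 16*r^2 - 4*r - 6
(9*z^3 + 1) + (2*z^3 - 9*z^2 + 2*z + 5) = 11*z^3 - 9*z^2 + 2*z + 6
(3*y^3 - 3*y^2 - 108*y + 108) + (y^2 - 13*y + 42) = 3*y^3 - 2*y^2 - 121*y + 150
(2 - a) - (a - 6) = 8 - 2*a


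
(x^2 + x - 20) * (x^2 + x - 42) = x^4 + 2*x^3 - 61*x^2 - 62*x + 840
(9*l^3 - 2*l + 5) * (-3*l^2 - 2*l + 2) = -27*l^5 - 18*l^4 + 24*l^3 - 11*l^2 - 14*l + 10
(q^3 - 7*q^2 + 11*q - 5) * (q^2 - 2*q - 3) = q^5 - 9*q^4 + 22*q^3 - 6*q^2 - 23*q + 15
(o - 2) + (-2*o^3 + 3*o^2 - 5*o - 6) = -2*o^3 + 3*o^2 - 4*o - 8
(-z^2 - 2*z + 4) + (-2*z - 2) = -z^2 - 4*z + 2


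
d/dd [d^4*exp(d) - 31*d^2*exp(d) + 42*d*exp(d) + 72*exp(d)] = (d^4 + 4*d^3 - 31*d^2 - 20*d + 114)*exp(d)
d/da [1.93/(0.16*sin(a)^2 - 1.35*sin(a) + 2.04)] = (2.6055 - 0.6176*sin(a))*cos(a)/(0.16*sin(a)^2 - 1.35*sin(a) + 2.04)^2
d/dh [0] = 0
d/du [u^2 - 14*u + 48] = 2*u - 14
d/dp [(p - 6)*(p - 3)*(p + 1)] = 3*p^2 - 16*p + 9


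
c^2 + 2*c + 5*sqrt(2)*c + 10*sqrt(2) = (c + 2)*(c + 5*sqrt(2))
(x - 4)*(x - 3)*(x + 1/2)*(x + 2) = x^4 - 9*x^3/2 - 9*x^2/2 + 23*x + 12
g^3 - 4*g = g*(g - 2)*(g + 2)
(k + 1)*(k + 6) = k^2 + 7*k + 6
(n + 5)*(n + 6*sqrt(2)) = n^2 + 5*n + 6*sqrt(2)*n + 30*sqrt(2)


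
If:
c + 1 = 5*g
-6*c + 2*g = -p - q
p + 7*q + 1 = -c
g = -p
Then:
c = 1/69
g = 14/69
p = -14/69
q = -8/69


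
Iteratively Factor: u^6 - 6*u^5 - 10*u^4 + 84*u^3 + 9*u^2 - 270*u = (u + 2)*(u^5 - 8*u^4 + 6*u^3 + 72*u^2 - 135*u) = (u + 2)*(u + 3)*(u^4 - 11*u^3 + 39*u^2 - 45*u) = (u - 3)*(u + 2)*(u + 3)*(u^3 - 8*u^2 + 15*u) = (u - 3)^2*(u + 2)*(u + 3)*(u^2 - 5*u) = (u - 5)*(u - 3)^2*(u + 2)*(u + 3)*(u)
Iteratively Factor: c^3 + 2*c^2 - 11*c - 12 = (c + 4)*(c^2 - 2*c - 3) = (c - 3)*(c + 4)*(c + 1)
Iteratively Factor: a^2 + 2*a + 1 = (a + 1)*(a + 1)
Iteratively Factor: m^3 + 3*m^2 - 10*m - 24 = (m + 2)*(m^2 + m - 12) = (m + 2)*(m + 4)*(m - 3)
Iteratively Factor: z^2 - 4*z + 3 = (z - 1)*(z - 3)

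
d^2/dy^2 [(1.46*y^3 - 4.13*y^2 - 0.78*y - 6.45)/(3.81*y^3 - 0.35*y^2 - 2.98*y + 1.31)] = (-5.6843418860808e-14*y^7 - 116.009166*y^6 + 31.52394*y^5 - 1486.096596*y^4 + 444.184342*y^3 + 435.809088*y^2 + 165.678726*y - 140.736724)/(55.306341*y^9 - 15.241905*y^8 - 128.373759*y^7 + 80.848378*y^6 + 89.926512*y^5 - 98.083863*y^4 + 1.349411*y^3 + 33.098067*y^2 - 15.341934*y + 2.248091)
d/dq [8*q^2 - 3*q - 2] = 16*q - 3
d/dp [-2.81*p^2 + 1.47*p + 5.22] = 1.47 - 5.62*p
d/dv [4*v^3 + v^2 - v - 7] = 12*v^2 + 2*v - 1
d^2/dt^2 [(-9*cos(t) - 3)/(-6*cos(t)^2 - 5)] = (-432*(1 - cos(t)^2)^2 - 324*cos(t)^5 + 2268*cos(t)^3 + 144*cos(t)^2 - 1845*cos(t) + 252)/(6*cos(t)^2 + 5)^3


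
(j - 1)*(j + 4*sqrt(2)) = j^2 - j + 4*sqrt(2)*j - 4*sqrt(2)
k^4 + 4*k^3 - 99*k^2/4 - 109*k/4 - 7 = (k - 4)*(k + 1/2)^2*(k + 7)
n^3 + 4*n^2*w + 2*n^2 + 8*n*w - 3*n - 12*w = (n - 1)*(n + 3)*(n + 4*w)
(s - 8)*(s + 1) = s^2 - 7*s - 8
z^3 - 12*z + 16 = (z - 2)^2*(z + 4)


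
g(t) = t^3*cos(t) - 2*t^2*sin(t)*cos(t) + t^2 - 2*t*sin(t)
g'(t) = -t^3*sin(t) + 2*t^2*sin(t)^2 - 2*t^2*cos(t)^2 + 3*t^2*cos(t) - 4*t*sin(t)*cos(t) - 2*t*cos(t) + 2*t - 2*sin(t)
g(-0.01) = -0.00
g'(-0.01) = 0.02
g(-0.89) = -0.26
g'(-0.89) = 0.43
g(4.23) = -24.43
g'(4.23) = 69.74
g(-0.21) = -0.03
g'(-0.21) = 0.28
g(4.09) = -32.36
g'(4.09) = 43.87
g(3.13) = -20.71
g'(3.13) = -36.69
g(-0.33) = -0.07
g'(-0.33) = 0.33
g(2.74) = -8.17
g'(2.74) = -25.51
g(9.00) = -529.80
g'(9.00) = -581.72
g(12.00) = 1745.46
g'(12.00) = 1196.13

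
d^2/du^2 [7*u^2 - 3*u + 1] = 14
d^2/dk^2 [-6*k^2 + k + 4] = -12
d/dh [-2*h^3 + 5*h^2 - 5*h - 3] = -6*h^2 + 10*h - 5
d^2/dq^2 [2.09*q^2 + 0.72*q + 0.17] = 4.18000000000000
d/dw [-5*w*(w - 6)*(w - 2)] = -15*w^2 + 80*w - 60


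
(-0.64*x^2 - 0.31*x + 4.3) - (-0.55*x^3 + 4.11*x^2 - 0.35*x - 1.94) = 0.55*x^3 - 4.75*x^2 + 0.04*x + 6.24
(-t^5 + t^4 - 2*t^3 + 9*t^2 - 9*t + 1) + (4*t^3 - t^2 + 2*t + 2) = -t^5 + t^4 + 2*t^3 + 8*t^2 - 7*t + 3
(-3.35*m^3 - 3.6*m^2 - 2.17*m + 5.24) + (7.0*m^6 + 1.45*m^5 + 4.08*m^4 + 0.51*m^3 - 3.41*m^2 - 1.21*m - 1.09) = 7.0*m^6 + 1.45*m^5 + 4.08*m^4 - 2.84*m^3 - 7.01*m^2 - 3.38*m + 4.15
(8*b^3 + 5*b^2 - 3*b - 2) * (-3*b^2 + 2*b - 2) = -24*b^5 + b^4 + 3*b^3 - 10*b^2 + 2*b + 4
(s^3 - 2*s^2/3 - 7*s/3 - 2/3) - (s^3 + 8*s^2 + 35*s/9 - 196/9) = -26*s^2/3 - 56*s/9 + 190/9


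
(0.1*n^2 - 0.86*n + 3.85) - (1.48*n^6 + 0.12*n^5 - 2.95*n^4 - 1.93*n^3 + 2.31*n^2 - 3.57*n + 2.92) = -1.48*n^6 - 0.12*n^5 + 2.95*n^4 + 1.93*n^3 - 2.21*n^2 + 2.71*n + 0.93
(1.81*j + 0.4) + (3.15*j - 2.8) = 4.96*j - 2.4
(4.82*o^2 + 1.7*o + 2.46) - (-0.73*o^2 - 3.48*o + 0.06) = 5.55*o^2 + 5.18*o + 2.4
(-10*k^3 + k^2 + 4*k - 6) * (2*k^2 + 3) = -20*k^5 + 2*k^4 - 22*k^3 - 9*k^2 + 12*k - 18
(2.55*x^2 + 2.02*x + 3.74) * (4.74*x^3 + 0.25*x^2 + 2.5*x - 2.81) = 12.087*x^5 + 10.2123*x^4 + 24.6076*x^3 - 1.1805*x^2 + 3.6738*x - 10.5094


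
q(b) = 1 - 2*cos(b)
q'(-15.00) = -1.30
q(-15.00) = 2.52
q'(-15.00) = -1.30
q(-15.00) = 2.52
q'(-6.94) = -1.22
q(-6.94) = -0.58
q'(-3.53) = 0.76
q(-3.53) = 2.85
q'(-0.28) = -0.55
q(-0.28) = -0.92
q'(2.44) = 1.29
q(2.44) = 2.53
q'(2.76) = 0.74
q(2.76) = 2.86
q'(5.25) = -1.72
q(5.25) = -0.02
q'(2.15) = 1.67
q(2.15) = 2.09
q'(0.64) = 1.19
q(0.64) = -0.60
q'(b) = 2*sin(b)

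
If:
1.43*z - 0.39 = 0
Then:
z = 0.27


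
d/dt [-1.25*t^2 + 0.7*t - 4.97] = 0.7 - 2.5*t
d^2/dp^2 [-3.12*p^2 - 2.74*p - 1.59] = -6.24000000000000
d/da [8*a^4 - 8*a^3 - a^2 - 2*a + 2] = 32*a^3 - 24*a^2 - 2*a - 2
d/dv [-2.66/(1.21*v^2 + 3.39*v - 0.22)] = (6.4372*v + 9.0174)/(1.21*v^2 + 3.39*v - 0.22)^2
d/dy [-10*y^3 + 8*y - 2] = 8 - 30*y^2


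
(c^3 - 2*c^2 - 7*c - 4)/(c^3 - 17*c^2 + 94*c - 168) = (c^2 + 2*c + 1)/(c^2 - 13*c + 42)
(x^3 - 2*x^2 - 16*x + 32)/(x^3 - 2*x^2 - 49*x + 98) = (x^2 - 16)/(x^2 - 49)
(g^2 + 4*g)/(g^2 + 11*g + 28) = g/(g + 7)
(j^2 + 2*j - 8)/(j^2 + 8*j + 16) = (j - 2)/(j + 4)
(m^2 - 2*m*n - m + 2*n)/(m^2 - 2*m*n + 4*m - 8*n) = (m - 1)/(m + 4)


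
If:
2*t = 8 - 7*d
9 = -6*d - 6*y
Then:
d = -y - 3/2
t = 7*y/2 + 37/4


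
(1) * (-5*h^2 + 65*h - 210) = -5*h^2 + 65*h - 210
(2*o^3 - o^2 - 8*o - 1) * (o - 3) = 2*o^4 - 7*o^3 - 5*o^2 + 23*o + 3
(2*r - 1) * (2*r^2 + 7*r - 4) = 4*r^3 + 12*r^2 - 15*r + 4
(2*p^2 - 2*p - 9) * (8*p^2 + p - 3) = 16*p^4 - 14*p^3 - 80*p^2 - 3*p + 27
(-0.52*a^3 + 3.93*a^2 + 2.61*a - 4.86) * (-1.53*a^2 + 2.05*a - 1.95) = 0.7956*a^5 - 7.0789*a^4 + 5.0772*a^3 + 5.1228*a^2 - 15.0525*a + 9.477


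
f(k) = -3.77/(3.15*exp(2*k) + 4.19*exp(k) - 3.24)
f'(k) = -3.77*(-6.3*exp(2*k) - 4.19*exp(k))/(3.15*exp(2*k) + 4.19*exp(k) - 3.24)^2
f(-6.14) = 1.17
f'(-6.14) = 0.00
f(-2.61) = 1.29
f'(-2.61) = 0.15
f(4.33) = -0.00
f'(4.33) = 0.00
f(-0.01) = -0.94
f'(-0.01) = 2.44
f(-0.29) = -2.27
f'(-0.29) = 9.13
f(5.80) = -0.00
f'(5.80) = 0.00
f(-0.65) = 19.42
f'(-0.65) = 390.48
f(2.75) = -0.00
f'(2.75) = 0.01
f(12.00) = 0.00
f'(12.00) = 0.00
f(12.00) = 0.00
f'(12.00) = 0.00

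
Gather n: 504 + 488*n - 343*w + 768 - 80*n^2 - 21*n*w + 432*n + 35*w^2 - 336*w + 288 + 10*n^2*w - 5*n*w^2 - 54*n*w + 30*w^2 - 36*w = n^2*(10*w - 80) + n*(-5*w^2 - 75*w + 920) + 65*w^2 - 715*w + 1560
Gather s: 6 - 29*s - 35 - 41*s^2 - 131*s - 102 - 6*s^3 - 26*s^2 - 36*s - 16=-6*s^3 - 67*s^2 - 196*s - 147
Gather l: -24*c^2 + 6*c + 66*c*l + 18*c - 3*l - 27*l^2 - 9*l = -24*c^2 + 24*c - 27*l^2 + l*(66*c - 12)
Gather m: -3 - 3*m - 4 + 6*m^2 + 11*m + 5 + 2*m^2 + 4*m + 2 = 8*m^2 + 12*m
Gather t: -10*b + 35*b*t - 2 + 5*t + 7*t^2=-10*b + 7*t^2 + t*(35*b + 5) - 2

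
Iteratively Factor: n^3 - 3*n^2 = (n)*(n^2 - 3*n) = n*(n - 3)*(n)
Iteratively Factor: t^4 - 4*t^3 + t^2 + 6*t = (t - 2)*(t^3 - 2*t^2 - 3*t) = t*(t - 2)*(t^2 - 2*t - 3) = t*(t - 3)*(t - 2)*(t + 1)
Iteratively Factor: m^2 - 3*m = (m)*(m - 3)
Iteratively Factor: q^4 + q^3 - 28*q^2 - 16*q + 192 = (q - 3)*(q^3 + 4*q^2 - 16*q - 64) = (q - 3)*(q + 4)*(q^2 - 16) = (q - 3)*(q + 4)^2*(q - 4)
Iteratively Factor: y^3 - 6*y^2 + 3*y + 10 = (y - 5)*(y^2 - y - 2) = (y - 5)*(y - 2)*(y + 1)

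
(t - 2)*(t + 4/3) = t^2 - 2*t/3 - 8/3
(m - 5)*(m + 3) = m^2 - 2*m - 15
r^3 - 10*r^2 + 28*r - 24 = (r - 6)*(r - 2)^2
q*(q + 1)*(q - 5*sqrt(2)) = q^3 - 5*sqrt(2)*q^2 + q^2 - 5*sqrt(2)*q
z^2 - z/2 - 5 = (z - 5/2)*(z + 2)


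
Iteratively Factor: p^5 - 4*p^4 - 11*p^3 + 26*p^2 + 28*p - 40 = (p - 2)*(p^4 - 2*p^3 - 15*p^2 - 4*p + 20) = (p - 5)*(p - 2)*(p^3 + 3*p^2 - 4) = (p - 5)*(p - 2)*(p + 2)*(p^2 + p - 2) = (p - 5)*(p - 2)*(p - 1)*(p + 2)*(p + 2)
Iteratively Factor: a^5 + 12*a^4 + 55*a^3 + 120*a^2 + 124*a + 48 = (a + 3)*(a^4 + 9*a^3 + 28*a^2 + 36*a + 16) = (a + 2)*(a + 3)*(a^3 + 7*a^2 + 14*a + 8) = (a + 1)*(a + 2)*(a + 3)*(a^2 + 6*a + 8) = (a + 1)*(a + 2)*(a + 3)*(a + 4)*(a + 2)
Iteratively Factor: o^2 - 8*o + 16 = (o - 4)*(o - 4)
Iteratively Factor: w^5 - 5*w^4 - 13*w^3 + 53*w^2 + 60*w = (w + 1)*(w^4 - 6*w^3 - 7*w^2 + 60*w) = (w + 1)*(w + 3)*(w^3 - 9*w^2 + 20*w) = (w - 5)*(w + 1)*(w + 3)*(w^2 - 4*w) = w*(w - 5)*(w + 1)*(w + 3)*(w - 4)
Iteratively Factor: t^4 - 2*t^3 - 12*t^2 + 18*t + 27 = (t - 3)*(t^3 + t^2 - 9*t - 9) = (t - 3)^2*(t^2 + 4*t + 3) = (t - 3)^2*(t + 1)*(t + 3)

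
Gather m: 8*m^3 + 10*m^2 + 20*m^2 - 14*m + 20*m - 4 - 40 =8*m^3 + 30*m^2 + 6*m - 44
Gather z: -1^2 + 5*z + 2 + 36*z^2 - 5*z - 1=36*z^2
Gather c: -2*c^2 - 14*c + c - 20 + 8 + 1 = -2*c^2 - 13*c - 11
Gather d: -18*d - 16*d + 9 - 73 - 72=-34*d - 136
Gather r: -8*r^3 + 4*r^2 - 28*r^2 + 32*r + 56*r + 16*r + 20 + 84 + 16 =-8*r^3 - 24*r^2 + 104*r + 120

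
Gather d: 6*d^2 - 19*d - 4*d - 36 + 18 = 6*d^2 - 23*d - 18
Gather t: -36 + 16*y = 16*y - 36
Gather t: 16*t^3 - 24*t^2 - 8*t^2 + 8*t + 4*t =16*t^3 - 32*t^2 + 12*t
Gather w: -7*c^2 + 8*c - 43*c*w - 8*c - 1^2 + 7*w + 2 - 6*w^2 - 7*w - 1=-7*c^2 - 43*c*w - 6*w^2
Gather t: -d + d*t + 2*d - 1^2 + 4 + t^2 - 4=d*t + d + t^2 - 1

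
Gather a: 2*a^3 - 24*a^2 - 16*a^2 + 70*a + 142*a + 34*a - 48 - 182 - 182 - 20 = 2*a^3 - 40*a^2 + 246*a - 432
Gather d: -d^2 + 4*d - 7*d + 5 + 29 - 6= -d^2 - 3*d + 28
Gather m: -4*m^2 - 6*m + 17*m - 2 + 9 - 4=-4*m^2 + 11*m + 3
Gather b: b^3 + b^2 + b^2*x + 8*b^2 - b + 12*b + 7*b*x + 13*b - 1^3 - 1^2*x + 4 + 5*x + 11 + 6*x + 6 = b^3 + b^2*(x + 9) + b*(7*x + 24) + 10*x + 20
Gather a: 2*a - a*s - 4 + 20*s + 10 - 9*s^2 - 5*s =a*(2 - s) - 9*s^2 + 15*s + 6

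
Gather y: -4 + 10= 6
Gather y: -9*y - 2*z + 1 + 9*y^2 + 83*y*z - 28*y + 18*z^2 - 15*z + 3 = 9*y^2 + y*(83*z - 37) + 18*z^2 - 17*z + 4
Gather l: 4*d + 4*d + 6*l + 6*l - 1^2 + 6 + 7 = 8*d + 12*l + 12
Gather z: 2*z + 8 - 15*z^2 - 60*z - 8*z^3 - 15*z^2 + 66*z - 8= -8*z^3 - 30*z^2 + 8*z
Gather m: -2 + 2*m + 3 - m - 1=m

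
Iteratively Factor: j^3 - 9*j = (j)*(j^2 - 9) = j*(j - 3)*(j + 3)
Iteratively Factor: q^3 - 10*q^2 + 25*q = (q - 5)*(q^2 - 5*q) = (q - 5)^2*(q)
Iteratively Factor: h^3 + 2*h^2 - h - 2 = (h - 1)*(h^2 + 3*h + 2) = (h - 1)*(h + 2)*(h + 1)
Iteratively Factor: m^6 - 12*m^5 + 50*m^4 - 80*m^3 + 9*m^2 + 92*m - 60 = (m - 1)*(m^5 - 11*m^4 + 39*m^3 - 41*m^2 - 32*m + 60) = (m - 1)*(m + 1)*(m^4 - 12*m^3 + 51*m^2 - 92*m + 60) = (m - 2)*(m - 1)*(m + 1)*(m^3 - 10*m^2 + 31*m - 30) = (m - 5)*(m - 2)*(m - 1)*(m + 1)*(m^2 - 5*m + 6) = (m - 5)*(m - 2)^2*(m - 1)*(m + 1)*(m - 3)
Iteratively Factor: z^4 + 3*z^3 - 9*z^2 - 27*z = (z + 3)*(z^3 - 9*z) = (z - 3)*(z + 3)*(z^2 + 3*z) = (z - 3)*(z + 3)^2*(z)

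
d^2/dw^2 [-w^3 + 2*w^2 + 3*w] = 4 - 6*w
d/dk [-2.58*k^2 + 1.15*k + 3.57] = 1.15 - 5.16*k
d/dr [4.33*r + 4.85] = 4.33000000000000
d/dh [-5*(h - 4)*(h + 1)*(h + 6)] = -15*h^2 - 30*h + 110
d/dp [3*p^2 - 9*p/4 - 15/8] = 6*p - 9/4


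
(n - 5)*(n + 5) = n^2 - 25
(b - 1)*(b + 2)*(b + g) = b^3 + b^2*g + b^2 + b*g - 2*b - 2*g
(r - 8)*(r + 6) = r^2 - 2*r - 48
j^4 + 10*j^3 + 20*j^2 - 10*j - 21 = (j - 1)*(j + 1)*(j + 3)*(j + 7)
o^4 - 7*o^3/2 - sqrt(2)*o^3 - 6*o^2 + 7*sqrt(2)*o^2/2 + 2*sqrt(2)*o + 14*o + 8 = (o - 4)*(o + 1/2)*(o - 2*sqrt(2))*(o + sqrt(2))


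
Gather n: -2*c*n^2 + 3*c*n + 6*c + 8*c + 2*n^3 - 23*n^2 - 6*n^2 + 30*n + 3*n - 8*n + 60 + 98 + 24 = 14*c + 2*n^3 + n^2*(-2*c - 29) + n*(3*c + 25) + 182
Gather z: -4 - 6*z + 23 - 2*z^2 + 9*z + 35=-2*z^2 + 3*z + 54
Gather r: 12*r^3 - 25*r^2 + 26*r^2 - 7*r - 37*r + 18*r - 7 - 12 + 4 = 12*r^3 + r^2 - 26*r - 15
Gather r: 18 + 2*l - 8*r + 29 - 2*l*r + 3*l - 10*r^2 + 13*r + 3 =5*l - 10*r^2 + r*(5 - 2*l) + 50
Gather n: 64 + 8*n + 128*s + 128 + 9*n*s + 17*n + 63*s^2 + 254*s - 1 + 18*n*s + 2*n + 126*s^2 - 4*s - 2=n*(27*s + 27) + 189*s^2 + 378*s + 189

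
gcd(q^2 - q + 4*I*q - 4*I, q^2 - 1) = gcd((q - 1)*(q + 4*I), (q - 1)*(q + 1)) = q - 1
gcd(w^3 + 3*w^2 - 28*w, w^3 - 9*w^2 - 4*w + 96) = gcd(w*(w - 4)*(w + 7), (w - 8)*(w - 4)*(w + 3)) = w - 4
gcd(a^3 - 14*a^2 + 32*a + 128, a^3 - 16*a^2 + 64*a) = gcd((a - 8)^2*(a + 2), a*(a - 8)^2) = a^2 - 16*a + 64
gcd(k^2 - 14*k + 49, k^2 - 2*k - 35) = k - 7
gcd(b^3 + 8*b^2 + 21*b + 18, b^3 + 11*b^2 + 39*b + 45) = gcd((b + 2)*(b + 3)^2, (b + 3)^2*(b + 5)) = b^2 + 6*b + 9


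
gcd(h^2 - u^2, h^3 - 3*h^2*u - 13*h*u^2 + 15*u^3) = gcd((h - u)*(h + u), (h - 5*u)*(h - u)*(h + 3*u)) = -h + u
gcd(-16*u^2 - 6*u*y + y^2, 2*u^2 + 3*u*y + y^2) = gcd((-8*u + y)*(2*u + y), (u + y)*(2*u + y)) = 2*u + y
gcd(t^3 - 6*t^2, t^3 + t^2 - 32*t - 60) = t - 6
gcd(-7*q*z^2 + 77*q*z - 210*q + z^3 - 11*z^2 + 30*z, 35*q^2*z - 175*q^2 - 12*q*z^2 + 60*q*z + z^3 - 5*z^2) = -7*q*z + 35*q + z^2 - 5*z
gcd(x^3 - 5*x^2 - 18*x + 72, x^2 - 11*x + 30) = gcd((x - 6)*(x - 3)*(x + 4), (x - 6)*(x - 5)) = x - 6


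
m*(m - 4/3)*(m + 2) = m^3 + 2*m^2/3 - 8*m/3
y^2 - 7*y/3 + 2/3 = (y - 2)*(y - 1/3)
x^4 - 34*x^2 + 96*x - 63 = (x - 3)^2*(x - 1)*(x + 7)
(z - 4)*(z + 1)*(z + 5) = z^3 + 2*z^2 - 19*z - 20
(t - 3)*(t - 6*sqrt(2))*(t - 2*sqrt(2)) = t^3 - 8*sqrt(2)*t^2 - 3*t^2 + 24*t + 24*sqrt(2)*t - 72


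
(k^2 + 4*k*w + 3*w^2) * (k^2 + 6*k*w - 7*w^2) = k^4 + 10*k^3*w + 20*k^2*w^2 - 10*k*w^3 - 21*w^4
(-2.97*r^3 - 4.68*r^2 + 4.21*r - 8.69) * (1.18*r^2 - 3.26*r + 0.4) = -3.5046*r^5 + 4.1598*r^4 + 19.0366*r^3 - 25.8508*r^2 + 30.0134*r - 3.476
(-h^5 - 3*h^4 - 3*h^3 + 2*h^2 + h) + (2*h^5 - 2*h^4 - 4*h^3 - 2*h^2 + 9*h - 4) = h^5 - 5*h^4 - 7*h^3 + 10*h - 4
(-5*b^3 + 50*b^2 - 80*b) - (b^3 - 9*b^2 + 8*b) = -6*b^3 + 59*b^2 - 88*b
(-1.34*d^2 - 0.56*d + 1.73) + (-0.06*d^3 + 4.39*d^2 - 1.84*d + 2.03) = -0.06*d^3 + 3.05*d^2 - 2.4*d + 3.76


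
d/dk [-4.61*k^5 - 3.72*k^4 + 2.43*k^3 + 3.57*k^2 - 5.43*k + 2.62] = -23.05*k^4 - 14.88*k^3 + 7.29*k^2 + 7.14*k - 5.43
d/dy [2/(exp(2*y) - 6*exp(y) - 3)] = 4*(3 - exp(y))*exp(y)/(-exp(2*y) + 6*exp(y) + 3)^2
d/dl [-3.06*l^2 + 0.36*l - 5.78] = 0.36 - 6.12*l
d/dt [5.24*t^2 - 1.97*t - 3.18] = 10.48*t - 1.97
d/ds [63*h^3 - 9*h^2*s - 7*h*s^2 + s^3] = -9*h^2 - 14*h*s + 3*s^2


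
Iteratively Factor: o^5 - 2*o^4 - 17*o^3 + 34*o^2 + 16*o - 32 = (o - 1)*(o^4 - o^3 - 18*o^2 + 16*o + 32) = (o - 1)*(o + 4)*(o^3 - 5*o^2 + 2*o + 8) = (o - 4)*(o - 1)*(o + 4)*(o^2 - o - 2) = (o - 4)*(o - 1)*(o + 1)*(o + 4)*(o - 2)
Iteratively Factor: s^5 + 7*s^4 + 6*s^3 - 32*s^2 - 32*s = (s + 1)*(s^4 + 6*s^3 - 32*s) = (s - 2)*(s + 1)*(s^3 + 8*s^2 + 16*s) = (s - 2)*(s + 1)*(s + 4)*(s^2 + 4*s) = s*(s - 2)*(s + 1)*(s + 4)*(s + 4)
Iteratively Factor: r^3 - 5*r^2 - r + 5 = (r - 5)*(r^2 - 1) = (r - 5)*(r + 1)*(r - 1)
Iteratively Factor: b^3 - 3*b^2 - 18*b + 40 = (b + 4)*(b^2 - 7*b + 10) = (b - 2)*(b + 4)*(b - 5)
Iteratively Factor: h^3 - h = (h - 1)*(h^2 + h) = h*(h - 1)*(h + 1)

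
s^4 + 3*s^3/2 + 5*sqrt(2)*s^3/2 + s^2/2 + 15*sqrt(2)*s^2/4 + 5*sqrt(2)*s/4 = s*(s + 1/2)*(s + 1)*(s + 5*sqrt(2)/2)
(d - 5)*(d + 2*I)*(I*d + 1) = I*d^3 - d^2 - 5*I*d^2 + 5*d + 2*I*d - 10*I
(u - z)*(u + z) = u^2 - z^2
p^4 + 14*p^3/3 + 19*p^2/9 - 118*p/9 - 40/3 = (p - 5/3)*(p + 4/3)*(p + 2)*(p + 3)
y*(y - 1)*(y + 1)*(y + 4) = y^4 + 4*y^3 - y^2 - 4*y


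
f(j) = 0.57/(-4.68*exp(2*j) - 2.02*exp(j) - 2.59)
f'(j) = 0.57*(9.36*exp(2*j) + 2.02*exp(j))/(-4.68*exp(2*j) - 2.02*exp(j) - 2.59)^2 = (5.3352*exp(j) + 1.1514)*exp(j)/(4.68*exp(2*j) + 2.02*exp(j) + 2.59)^2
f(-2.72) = -0.21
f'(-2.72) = 0.01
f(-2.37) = -0.20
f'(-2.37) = 0.02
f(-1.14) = -0.15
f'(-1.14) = 0.07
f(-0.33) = -0.09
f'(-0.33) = 0.09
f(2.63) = -0.00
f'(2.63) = 0.00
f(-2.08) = -0.20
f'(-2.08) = 0.03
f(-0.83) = -0.13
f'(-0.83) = 0.08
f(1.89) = -0.00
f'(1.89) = 0.00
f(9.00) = 0.00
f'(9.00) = 0.00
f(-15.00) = -0.22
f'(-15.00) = 0.00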